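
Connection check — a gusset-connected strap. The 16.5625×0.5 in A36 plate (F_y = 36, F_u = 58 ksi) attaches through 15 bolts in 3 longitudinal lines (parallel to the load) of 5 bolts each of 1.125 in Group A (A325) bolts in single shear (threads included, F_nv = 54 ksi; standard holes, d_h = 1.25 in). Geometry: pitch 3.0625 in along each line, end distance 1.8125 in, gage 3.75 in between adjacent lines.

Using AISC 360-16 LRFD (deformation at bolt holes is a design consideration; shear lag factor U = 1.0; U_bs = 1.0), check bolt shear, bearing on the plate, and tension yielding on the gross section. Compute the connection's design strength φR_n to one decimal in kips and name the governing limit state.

Bolt shear: A_b = π(1.125)²/4 = 0.99402 in². φR_n = 0.75 × 54 × 0.99402 × 15 × 1 = 603.9 kips.
Bearing (0.5 in plate, F_u = 58 ksi): end bolts L_c = 1.8125 − 1.25/2 = 1.1875, R_n = min(1.2×1.1875×0.5×58, 2.4×1.125×0.5×58) = 41.325 kips/bolt; interior L_c = 3.0625 − 1.25 = 1.8125, R_n = 63.075 kips/bolt. φR_n = 0.75 × (3×41.325 + 12×63.075) = 660.7 kips.
Tension yield (gross): A_g = 16.5625×0.5 = 8.2813 in². φR_n = 0.90 × 36 × 8.2813 = 268.3 kips.
Governing: min(603.9, 660.7, 268.3) = 268.3 kips → gross-section yield.

268.3 kips (gross-section yield governs)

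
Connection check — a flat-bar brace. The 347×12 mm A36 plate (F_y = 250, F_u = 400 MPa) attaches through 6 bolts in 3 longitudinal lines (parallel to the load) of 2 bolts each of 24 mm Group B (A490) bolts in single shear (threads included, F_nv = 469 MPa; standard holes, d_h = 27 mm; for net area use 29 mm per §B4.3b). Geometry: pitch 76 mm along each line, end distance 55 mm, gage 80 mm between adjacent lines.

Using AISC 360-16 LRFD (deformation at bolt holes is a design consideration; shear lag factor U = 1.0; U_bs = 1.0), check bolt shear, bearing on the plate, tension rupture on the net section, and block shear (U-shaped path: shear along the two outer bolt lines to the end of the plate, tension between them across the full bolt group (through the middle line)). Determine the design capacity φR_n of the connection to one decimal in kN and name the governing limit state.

720.9 kN (block shear governs)

Bolt shear: A_b = π(24)²/4 = 452.39 mm². φR_n = 0.75 × 469 × 452.39 × 6 × 1 = 954.8 kN.
Bearing (12 mm plate, F_u = 400 MPa): end bolts L_c = 55 − 27/2 = 41.5, R_n = min(1.2×41.5×12×400, 2.4×24×12×400) = 239.04 kN/bolt; interior L_c = 76 − 27 = 49, R_n = 276.48 kN/bolt. φR_n = 0.75 × (3×239.04 + 3×276.48) = 1159.9 kN.
Tension rupture (net): A_n = (347 − 3×29)×12 = 3120 mm² (U = 1.0, A_e = A_n). φR_n = 0.75 × 400 × 3120 = 936.0 kN.
Block shear: shear path 2×[55+1×76] = 2×131 mm, A_gv = 3144, A_nv = 2×(131 − 1.5×29)×12 = 2100 mm²; tension across gage: (160 − 2×29)×12 = 1224 mm². R_n = min(0.6×400×2100, 0.6×250×3144) + 1.0×400×1224 = min(504, 471.6) + 489.6 = 961.2 kN. φR_n = 0.75 × 961.2 = 720.9 kN.
Governing: min(954.8, 1159.9, 936.0, 720.9) = 720.9 kN → block shear.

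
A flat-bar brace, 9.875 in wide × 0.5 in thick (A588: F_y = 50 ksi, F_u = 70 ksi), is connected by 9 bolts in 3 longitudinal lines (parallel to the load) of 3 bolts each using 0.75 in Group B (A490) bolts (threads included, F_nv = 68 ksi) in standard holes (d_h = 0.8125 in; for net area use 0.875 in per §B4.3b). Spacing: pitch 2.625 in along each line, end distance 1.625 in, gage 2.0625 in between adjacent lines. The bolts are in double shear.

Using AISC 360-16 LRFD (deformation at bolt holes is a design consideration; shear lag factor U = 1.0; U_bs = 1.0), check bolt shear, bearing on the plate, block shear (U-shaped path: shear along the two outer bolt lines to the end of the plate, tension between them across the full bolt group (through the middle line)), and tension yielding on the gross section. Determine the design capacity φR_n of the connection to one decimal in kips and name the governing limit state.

210.0 kips (block shear governs)

Bolt shear: A_b = π(0.75)²/4 = 0.44179 in². φR_n = 0.75 × 68 × 0.44179 × 9 × 2 = 405.6 kips.
Bearing (0.5 in plate, F_u = 70 ksi): end bolts L_c = 1.625 − 0.8125/2 = 1.21875, R_n = min(1.2×1.21875×0.5×70, 2.4×0.75×0.5×70) = 51.188 kips/bolt; interior L_c = 2.625 − 0.8125 = 1.8125, R_n = 63 kips/bolt. φR_n = 0.75 × (3×51.188 + 6×63) = 398.7 kips.
Block shear: shear path 2×[1.625+2×2.625] = 2×6.875 in, A_gv = 6.875, A_nv = 2×(6.875 − 2.5×0.875)×0.5 = 4.6875 in²; tension across gage: (4.125 − 2×0.875)×0.5 = 1.1875 in². R_n = min(0.6×70×4.6875, 0.6×50×6.875) + 1.0×70×1.1875 = min(196.88, 206.25) + 83.125 = 280.01 kips. φR_n = 0.75 × 280.01 = 210.0 kips.
Tension yield (gross): A_g = 9.875×0.5 = 4.9375 in². φR_n = 0.90 × 50 × 4.9375 = 222.2 kips.
Governing: min(405.6, 398.7, 210.0, 222.2) = 210.0 kips → block shear.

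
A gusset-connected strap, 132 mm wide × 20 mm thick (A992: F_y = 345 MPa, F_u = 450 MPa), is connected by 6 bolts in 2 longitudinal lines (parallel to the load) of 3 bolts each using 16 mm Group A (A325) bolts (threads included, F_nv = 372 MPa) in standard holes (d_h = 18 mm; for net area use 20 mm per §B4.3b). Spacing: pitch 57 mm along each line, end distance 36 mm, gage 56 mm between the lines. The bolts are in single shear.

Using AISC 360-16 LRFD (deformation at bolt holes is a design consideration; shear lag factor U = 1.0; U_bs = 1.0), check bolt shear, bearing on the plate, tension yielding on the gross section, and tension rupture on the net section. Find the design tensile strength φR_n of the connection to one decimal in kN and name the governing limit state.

Bolt shear: A_b = π(16)²/4 = 201.06 mm². φR_n = 0.75 × 372 × 201.06 × 6 × 1 = 336.6 kN.
Bearing (20 mm plate, F_u = 450 MPa): end bolts L_c = 36 − 18/2 = 27, R_n = min(1.2×27×20×450, 2.4×16×20×450) = 291.6 kN/bolt; interior L_c = 57 − 18 = 39, R_n = 345.6 kN/bolt. φR_n = 0.75 × (2×291.6 + 4×345.6) = 1474.2 kN.
Tension yield (gross): A_g = 132×20 = 2640 mm². φR_n = 0.90 × 345 × 2640 = 819.7 kN.
Tension rupture (net): A_n = (132 − 2×20)×20 = 1840 mm² (U = 1.0, A_e = A_n). φR_n = 0.75 × 450 × 1840 = 621.0 kN.
Governing: min(336.6, 1474.2, 819.7, 621.0) = 336.6 kN → bolt shear.

336.6 kN (bolt shear governs)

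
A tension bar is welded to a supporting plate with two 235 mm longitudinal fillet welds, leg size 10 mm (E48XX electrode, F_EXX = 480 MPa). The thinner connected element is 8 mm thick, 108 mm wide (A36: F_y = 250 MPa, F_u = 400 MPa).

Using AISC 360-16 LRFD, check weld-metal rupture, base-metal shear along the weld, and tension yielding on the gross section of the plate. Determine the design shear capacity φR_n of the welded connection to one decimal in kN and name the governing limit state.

194.4 kN (gross-section yield governs)

Weld metal: throat = 0.707×10 = 7.07 mm, L = 2×235 = 470 mm. φR_n = 0.75 × 0.6 × 480 × 7.07 × 470 = 717.7 kN.
Base metal shear (8 mm plate): yield φR_n = 1.0×0.6×250×8×470 = 564.0 kN; rupture φR_n = 0.75×0.6×400×8×470 = 676.8 kN; take 564.0 kN (yield).
Tension yield (gross): A_g = 108×8 = 864 mm². φR_n = 0.90 × 250 × 864 = 194.4 kN.
Governing: min(717.7, 564.0, 194.4) = 194.4 kN → gross-section yield.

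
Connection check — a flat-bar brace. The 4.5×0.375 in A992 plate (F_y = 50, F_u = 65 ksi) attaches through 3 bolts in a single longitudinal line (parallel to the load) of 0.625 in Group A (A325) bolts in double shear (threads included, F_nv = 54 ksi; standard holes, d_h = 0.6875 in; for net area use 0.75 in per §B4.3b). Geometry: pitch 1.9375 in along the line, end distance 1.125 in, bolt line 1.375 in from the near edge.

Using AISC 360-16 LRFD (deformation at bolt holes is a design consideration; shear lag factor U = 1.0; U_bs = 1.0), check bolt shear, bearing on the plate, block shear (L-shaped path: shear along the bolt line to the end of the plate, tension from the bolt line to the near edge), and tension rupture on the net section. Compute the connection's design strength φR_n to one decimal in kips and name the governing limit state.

52.6 kips (block shear governs)

Bolt shear: A_b = π(0.625)²/4 = 0.3068 in². φR_n = 0.75 × 54 × 0.3068 × 3 × 2 = 74.6 kips.
Bearing (0.375 in plate, F_u = 65 ksi): end bolts L_c = 1.125 − 0.6875/2 = 0.78125, R_n = min(1.2×0.78125×0.375×65, 2.4×0.625×0.375×65) = 22.852 kips/bolt; interior L_c = 1.9375 − 0.6875 = 1.25, R_n = 36.563 kips/bolt. φR_n = 0.75 × (1×22.852 + 2×36.563) = 72.0 kips.
Block shear: shear path 1×[1.125+2×1.9375] = 1×5 in, A_gv = 1.875, A_nv = 1×(5 − 2.5×0.75)×0.375 = 1.1719 in²; tension to near edge: (1.375 − 0.5×0.75)×0.375 = 0.375 in². R_n = min(0.6×65×1.1719, 0.6×50×1.875) + 1.0×65×0.375 = min(45.704, 56.25) + 24.375 = 70.079 kips. φR_n = 0.75 × 70.079 = 52.6 kips.
Tension rupture (net): A_n = (4.5 − 1×0.75)×0.375 = 1.4063 in² (U = 1.0, A_e = A_n). φR_n = 0.75 × 65 × 1.4063 = 68.6 kips.
Governing: min(74.6, 72.0, 52.6, 68.6) = 52.6 kips → block shear.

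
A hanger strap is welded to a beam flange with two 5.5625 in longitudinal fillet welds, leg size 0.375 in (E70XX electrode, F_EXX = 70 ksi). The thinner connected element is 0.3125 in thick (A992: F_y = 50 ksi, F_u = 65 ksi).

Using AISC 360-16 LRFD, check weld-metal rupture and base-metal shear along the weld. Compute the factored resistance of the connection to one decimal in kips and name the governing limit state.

92.9 kips (weld metal governs)

Weld metal: throat = 0.707×0.375 = 0.26513 in, L = 2×5.5625 = 11.125 in. φR_n = 0.75 × 0.6 × 70 × 0.26513 × 11.125 = 92.9 kips.
Base metal shear (0.3125 in plate): yield φR_n = 1.0×0.6×50×0.3125×11.125 = 104.3 kips; rupture φR_n = 0.75×0.6×65×0.3125×11.125 = 101.7 kips; take 101.7 kips (rupture).
Governing: min(92.9, 101.7) = 92.9 kips → weld metal.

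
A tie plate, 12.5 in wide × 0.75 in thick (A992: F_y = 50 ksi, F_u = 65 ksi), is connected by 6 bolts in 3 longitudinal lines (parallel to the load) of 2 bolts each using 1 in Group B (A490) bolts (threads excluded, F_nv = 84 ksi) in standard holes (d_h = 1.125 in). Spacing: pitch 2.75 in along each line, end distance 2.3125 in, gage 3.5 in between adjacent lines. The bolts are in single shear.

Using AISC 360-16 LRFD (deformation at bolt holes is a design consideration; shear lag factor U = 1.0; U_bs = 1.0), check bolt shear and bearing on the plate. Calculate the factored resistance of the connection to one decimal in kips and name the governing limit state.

296.9 kips (bolt shear governs)

Bolt shear: A_b = π(1)²/4 = 0.7854 in². φR_n = 0.75 × 84 × 0.7854 × 6 × 1 = 296.9 kips.
Bearing (0.75 in plate, F_u = 65 ksi): end bolts L_c = 2.3125 − 1.125/2 = 1.75, R_n = min(1.2×1.75×0.75×65, 2.4×1×0.75×65) = 102.38 kips/bolt; interior L_c = 2.75 − 1.125 = 1.625, R_n = 95.063 kips/bolt. φR_n = 0.75 × (3×102.38 + 3×95.063) = 444.2 kips.
Governing: min(296.9, 444.2) = 296.9 kips → bolt shear.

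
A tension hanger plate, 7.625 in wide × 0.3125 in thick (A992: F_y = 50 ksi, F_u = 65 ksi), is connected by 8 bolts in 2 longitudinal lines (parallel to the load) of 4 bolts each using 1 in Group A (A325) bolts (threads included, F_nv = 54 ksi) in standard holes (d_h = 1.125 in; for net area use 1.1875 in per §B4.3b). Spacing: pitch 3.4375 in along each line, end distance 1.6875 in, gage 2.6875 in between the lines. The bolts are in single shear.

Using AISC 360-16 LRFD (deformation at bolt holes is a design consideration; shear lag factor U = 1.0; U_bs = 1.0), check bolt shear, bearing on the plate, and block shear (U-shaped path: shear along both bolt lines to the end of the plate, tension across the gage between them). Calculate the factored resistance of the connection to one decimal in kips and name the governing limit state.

166.2 kips (block shear governs)

Bolt shear: A_b = π(1)²/4 = 0.7854 in². φR_n = 0.75 × 54 × 0.7854 × 8 × 1 = 254.5 kips.
Bearing (0.3125 in plate, F_u = 65 ksi): end bolts L_c = 1.6875 − 1.125/2 = 1.125, R_n = min(1.2×1.125×0.3125×65, 2.4×1×0.3125×65) = 27.422 kips/bolt; interior L_c = 3.4375 − 1.125 = 2.3125, R_n = 48.75 kips/bolt. φR_n = 0.75 × (2×27.422 + 6×48.75) = 260.5 kips.
Block shear: shear path 2×[1.6875+3×3.4375] = 2×12 in, A_gv = 7.5, A_nv = 2×(12 − 3.5×1.1875)×0.3125 = 4.9023 in²; tension across gage: (2.6875 − 1×1.1875)×0.3125 = 0.46875 in². R_n = min(0.6×65×4.9023, 0.6×50×7.5) + 1.0×65×0.46875 = min(191.19, 225) + 30.469 = 221.66 kips. φR_n = 0.75 × 221.66 = 166.2 kips.
Governing: min(254.5, 260.5, 166.2) = 166.2 kips → block shear.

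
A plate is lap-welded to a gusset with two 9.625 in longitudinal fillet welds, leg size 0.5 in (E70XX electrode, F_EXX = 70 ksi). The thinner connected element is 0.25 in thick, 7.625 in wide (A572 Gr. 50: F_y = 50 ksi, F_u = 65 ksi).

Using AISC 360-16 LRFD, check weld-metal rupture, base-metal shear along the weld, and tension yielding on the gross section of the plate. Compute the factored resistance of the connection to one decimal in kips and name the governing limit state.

85.8 kips (gross-section yield governs)

Weld metal: throat = 0.707×0.5 = 0.3535 in, L = 2×9.625 = 19.25 in. φR_n = 0.75 × 0.6 × 70 × 0.3535 × 19.25 = 214.4 kips.
Base metal shear (0.25 in plate): yield φR_n = 1.0×0.6×50×0.25×19.25 = 144.4 kips; rupture φR_n = 0.75×0.6×65×0.25×19.25 = 140.8 kips; take 140.8 kips (rupture).
Tension yield (gross): A_g = 7.625×0.25 = 1.9063 in². φR_n = 0.90 × 50 × 1.9063 = 85.8 kips.
Governing: min(214.4, 140.8, 85.8) = 85.8 kips → gross-section yield.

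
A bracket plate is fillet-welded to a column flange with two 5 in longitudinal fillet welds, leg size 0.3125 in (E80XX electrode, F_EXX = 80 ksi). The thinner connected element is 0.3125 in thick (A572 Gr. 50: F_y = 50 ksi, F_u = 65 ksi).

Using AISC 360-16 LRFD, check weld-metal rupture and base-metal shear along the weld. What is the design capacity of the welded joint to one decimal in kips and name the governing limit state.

Weld metal: throat = 0.707×0.3125 = 0.22094 in, L = 2×5 = 10 in. φR_n = 0.75 × 0.6 × 80 × 0.22094 × 10 = 79.5 kips.
Base metal shear (0.3125 in plate): yield φR_n = 1.0×0.6×50×0.3125×10 = 93.8 kips; rupture φR_n = 0.75×0.6×65×0.3125×10 = 91.4 kips; take 91.4 kips (rupture).
Governing: min(79.5, 91.4) = 79.5 kips → weld metal.

79.5 kips (weld metal governs)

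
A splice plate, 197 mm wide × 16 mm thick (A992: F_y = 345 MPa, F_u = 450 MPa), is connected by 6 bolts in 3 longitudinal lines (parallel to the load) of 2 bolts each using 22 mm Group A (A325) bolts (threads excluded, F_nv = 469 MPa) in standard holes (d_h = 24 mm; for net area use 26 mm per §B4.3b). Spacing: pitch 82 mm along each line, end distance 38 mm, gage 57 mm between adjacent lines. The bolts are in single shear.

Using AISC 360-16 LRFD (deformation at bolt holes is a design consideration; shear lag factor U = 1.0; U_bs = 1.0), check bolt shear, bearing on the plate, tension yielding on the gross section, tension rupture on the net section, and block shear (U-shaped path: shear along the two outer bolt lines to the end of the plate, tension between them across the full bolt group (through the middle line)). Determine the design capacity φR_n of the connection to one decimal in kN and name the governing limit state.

Bolt shear: A_b = π(22)²/4 = 380.13 mm². φR_n = 0.75 × 469 × 380.13 × 6 × 1 = 802.3 kN.
Bearing (16 mm plate, F_u = 450 MPa): end bolts L_c = 38 − 24/2 = 26, R_n = min(1.2×26×16×450, 2.4×22×16×450) = 224.64 kN/bolt; interior L_c = 82 − 24 = 58, R_n = 380.16 kN/bolt. φR_n = 0.75 × (3×224.64 + 3×380.16) = 1360.8 kN.
Tension yield (gross): A_g = 197×16 = 3152 mm². φR_n = 0.90 × 345 × 3152 = 978.7 kN.
Tension rupture (net): A_n = (197 − 3×26)×16 = 1904 mm² (U = 1.0, A_e = A_n). φR_n = 0.75 × 450 × 1904 = 642.6 kN.
Block shear: shear path 2×[38+1×82] = 2×120 mm, A_gv = 3840, A_nv = 2×(120 − 1.5×26)×16 = 2592 mm²; tension across gage: (114 − 2×26)×16 = 992 mm². R_n = min(0.6×450×2592, 0.6×345×3840) + 1.0×450×992 = min(699.84, 794.88) + 446.4 = 1146.2 kN. φR_n = 0.75 × 1146.2 = 859.7 kN.
Governing: min(802.3, 1360.8, 978.7, 642.6, 859.7) = 642.6 kN → net-section rupture.

642.6 kN (net-section rupture governs)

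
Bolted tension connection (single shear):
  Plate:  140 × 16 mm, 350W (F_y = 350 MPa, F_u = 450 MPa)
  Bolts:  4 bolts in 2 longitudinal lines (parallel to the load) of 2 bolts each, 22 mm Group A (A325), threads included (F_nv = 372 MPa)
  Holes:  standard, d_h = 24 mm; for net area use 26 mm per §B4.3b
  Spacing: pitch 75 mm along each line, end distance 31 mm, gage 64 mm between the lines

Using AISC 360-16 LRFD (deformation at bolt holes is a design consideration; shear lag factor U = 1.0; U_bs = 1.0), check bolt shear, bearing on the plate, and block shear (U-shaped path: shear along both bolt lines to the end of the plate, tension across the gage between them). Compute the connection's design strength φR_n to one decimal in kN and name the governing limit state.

424.2 kN (bolt shear governs)

Bolt shear: A_b = π(22)²/4 = 380.13 mm². φR_n = 0.75 × 372 × 380.13 × 4 × 1 = 424.2 kN.
Bearing (16 mm plate, F_u = 450 MPa): end bolts L_c = 31 − 24/2 = 19, R_n = min(1.2×19×16×450, 2.4×22×16×450) = 164.16 kN/bolt; interior L_c = 75 − 24 = 51, R_n = 380.16 kN/bolt. φR_n = 0.75 × (2×164.16 + 2×380.16) = 816.5 kN.
Block shear: shear path 2×[31+1×75] = 2×106 mm, A_gv = 3392, A_nv = 2×(106 − 1.5×26)×16 = 2144 mm²; tension across gage: (64 − 1×26)×16 = 608 mm². R_n = min(0.6×450×2144, 0.6×350×3392) + 1.0×450×608 = min(578.88, 712.32) + 273.6 = 852.48 kN. φR_n = 0.75 × 852.48 = 639.4 kN.
Governing: min(424.2, 816.5, 639.4) = 424.2 kN → bolt shear.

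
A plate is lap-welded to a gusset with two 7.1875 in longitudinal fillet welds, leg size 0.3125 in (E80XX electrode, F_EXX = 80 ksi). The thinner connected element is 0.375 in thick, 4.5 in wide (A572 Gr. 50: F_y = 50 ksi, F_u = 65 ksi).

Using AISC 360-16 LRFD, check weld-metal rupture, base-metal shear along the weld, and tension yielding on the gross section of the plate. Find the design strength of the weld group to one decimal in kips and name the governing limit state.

75.9 kips (gross-section yield governs)

Weld metal: throat = 0.707×0.3125 = 0.22094 in, L = 2×7.1875 = 14.375 in. φR_n = 0.75 × 0.6 × 80 × 0.22094 × 14.375 = 114.3 kips.
Base metal shear (0.375 in plate): yield φR_n = 1.0×0.6×50×0.375×14.375 = 161.7 kips; rupture φR_n = 0.75×0.6×65×0.375×14.375 = 157.7 kips; take 157.7 kips (rupture).
Tension yield (gross): A_g = 4.5×0.375 = 1.6875 in². φR_n = 0.90 × 50 × 1.6875 = 75.9 kips.
Governing: min(114.3, 157.7, 75.9) = 75.9 kips → gross-section yield.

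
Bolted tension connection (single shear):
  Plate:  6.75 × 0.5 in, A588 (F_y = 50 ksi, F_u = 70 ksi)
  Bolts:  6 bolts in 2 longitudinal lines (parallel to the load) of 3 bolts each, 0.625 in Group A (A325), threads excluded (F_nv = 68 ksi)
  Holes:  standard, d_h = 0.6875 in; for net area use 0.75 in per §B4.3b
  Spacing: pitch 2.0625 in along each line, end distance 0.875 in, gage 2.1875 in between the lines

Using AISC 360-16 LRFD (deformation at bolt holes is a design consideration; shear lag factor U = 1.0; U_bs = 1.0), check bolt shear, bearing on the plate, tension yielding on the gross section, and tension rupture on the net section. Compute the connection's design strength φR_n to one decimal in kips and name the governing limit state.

93.9 kips (bolt shear governs)

Bolt shear: A_b = π(0.625)²/4 = 0.3068 in². φR_n = 0.75 × 68 × 0.3068 × 6 × 1 = 93.9 kips.
Bearing (0.5 in plate, F_u = 70 ksi): end bolts L_c = 0.875 − 0.6875/2 = 0.53125, R_n = min(1.2×0.53125×0.5×70, 2.4×0.625×0.5×70) = 22.313 kips/bolt; interior L_c = 2.0625 − 0.6875 = 1.375, R_n = 52.5 kips/bolt. φR_n = 0.75 × (2×22.313 + 4×52.5) = 191.0 kips.
Tension yield (gross): A_g = 6.75×0.5 = 3.375 in². φR_n = 0.90 × 50 × 3.375 = 151.9 kips.
Tension rupture (net): A_n = (6.75 − 2×0.75)×0.5 = 2.625 in² (U = 1.0, A_e = A_n). φR_n = 0.75 × 70 × 2.625 = 137.8 kips.
Governing: min(93.9, 191.0, 151.9, 137.8) = 93.9 kips → bolt shear.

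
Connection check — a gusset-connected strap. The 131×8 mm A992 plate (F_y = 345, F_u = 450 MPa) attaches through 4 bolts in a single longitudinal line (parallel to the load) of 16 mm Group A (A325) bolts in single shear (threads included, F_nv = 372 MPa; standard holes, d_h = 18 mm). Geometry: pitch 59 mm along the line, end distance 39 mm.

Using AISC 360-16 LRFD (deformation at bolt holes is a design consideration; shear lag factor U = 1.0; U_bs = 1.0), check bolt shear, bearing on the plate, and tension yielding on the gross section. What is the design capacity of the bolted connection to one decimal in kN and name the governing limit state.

224.4 kN (bolt shear governs)

Bolt shear: A_b = π(16)²/4 = 201.06 mm². φR_n = 0.75 × 372 × 201.06 × 4 × 1 = 224.4 kN.
Bearing (8 mm plate, F_u = 450 MPa): end bolts L_c = 39 − 18/2 = 30, R_n = min(1.2×30×8×450, 2.4×16×8×450) = 129.6 kN/bolt; interior L_c = 59 − 18 = 41, R_n = 138.24 kN/bolt. φR_n = 0.75 × (1×129.6 + 3×138.24) = 408.2 kN.
Tension yield (gross): A_g = 131×8 = 1048 mm². φR_n = 0.90 × 345 × 1048 = 325.4 kN.
Governing: min(224.4, 408.2, 325.4) = 224.4 kN → bolt shear.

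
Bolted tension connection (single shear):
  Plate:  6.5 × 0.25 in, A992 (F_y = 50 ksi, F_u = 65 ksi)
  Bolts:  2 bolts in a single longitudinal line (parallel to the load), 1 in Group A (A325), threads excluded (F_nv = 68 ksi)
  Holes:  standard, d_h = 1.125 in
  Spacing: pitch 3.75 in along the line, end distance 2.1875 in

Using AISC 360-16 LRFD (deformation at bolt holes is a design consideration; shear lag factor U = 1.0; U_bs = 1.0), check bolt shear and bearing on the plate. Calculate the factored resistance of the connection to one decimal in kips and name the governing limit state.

Bolt shear: A_b = π(1)²/4 = 0.7854 in². φR_n = 0.75 × 68 × 0.7854 × 2 × 1 = 80.1 kips.
Bearing (0.25 in plate, F_u = 65 ksi): end bolts L_c = 2.1875 − 1.125/2 = 1.625, R_n = min(1.2×1.625×0.25×65, 2.4×1×0.25×65) = 31.688 kips/bolt; interior L_c = 3.75 − 1.125 = 2.625, R_n = 39 kips/bolt. φR_n = 0.75 × (1×31.688 + 1×39) = 53.0 kips.
Governing: min(80.1, 53.0) = 53.0 kips → bearing.

53.0 kips (bearing governs)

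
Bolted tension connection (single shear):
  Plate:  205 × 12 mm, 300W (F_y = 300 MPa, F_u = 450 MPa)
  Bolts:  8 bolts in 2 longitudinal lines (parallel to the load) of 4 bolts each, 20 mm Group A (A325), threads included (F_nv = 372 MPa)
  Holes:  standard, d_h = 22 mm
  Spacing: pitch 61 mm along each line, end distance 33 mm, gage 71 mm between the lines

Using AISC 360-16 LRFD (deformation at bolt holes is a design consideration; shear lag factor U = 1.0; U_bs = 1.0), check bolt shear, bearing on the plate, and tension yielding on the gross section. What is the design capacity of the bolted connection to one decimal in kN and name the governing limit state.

Bolt shear: A_b = π(20)²/4 = 314.16 mm². φR_n = 0.75 × 372 × 314.16 × 8 × 1 = 701.2 kN.
Bearing (12 mm plate, F_u = 450 MPa): end bolts L_c = 33 − 22/2 = 22, R_n = min(1.2×22×12×450, 2.4×20×12×450) = 142.56 kN/bolt; interior L_c = 61 − 22 = 39, R_n = 252.72 kN/bolt. φR_n = 0.75 × (2×142.56 + 6×252.72) = 1351.1 kN.
Tension yield (gross): A_g = 205×12 = 2460 mm². φR_n = 0.90 × 300 × 2460 = 664.2 kN.
Governing: min(701.2, 1351.1, 664.2) = 664.2 kN → gross-section yield.

664.2 kN (gross-section yield governs)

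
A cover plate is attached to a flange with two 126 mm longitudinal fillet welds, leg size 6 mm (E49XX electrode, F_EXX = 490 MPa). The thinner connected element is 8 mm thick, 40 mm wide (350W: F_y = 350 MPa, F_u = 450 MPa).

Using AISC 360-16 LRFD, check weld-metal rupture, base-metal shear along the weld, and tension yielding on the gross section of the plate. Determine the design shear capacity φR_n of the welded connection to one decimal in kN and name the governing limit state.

Weld metal: throat = 0.707×6 = 4.242 mm, L = 2×126 = 252 mm. φR_n = 0.75 × 0.6 × 490 × 4.242 × 252 = 235.7 kN.
Base metal shear (8 mm plate): yield φR_n = 1.0×0.6×350×8×252 = 423.4 kN; rupture φR_n = 0.75×0.6×450×8×252 = 408.2 kN; take 408.2 kN (rupture).
Tension yield (gross): A_g = 40×8 = 320 mm². φR_n = 0.90 × 350 × 320 = 100.8 kN.
Governing: min(235.7, 408.2, 100.8) = 100.8 kN → gross-section yield.

100.8 kN (gross-section yield governs)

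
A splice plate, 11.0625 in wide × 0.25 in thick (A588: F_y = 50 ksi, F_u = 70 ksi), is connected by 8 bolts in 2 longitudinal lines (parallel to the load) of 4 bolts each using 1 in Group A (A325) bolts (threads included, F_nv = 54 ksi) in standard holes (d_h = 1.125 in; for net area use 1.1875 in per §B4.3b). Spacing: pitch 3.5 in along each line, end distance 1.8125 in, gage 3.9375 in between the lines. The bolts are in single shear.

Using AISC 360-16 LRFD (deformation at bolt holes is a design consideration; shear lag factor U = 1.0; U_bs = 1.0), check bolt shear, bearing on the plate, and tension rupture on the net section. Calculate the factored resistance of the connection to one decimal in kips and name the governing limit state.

Bolt shear: A_b = π(1)²/4 = 0.7854 in². φR_n = 0.75 × 54 × 0.7854 × 8 × 1 = 254.5 kips.
Bearing (0.25 in plate, F_u = 70 ksi): end bolts L_c = 1.8125 − 1.125/2 = 1.25, R_n = min(1.2×1.25×0.25×70, 2.4×1×0.25×70) = 26.25 kips/bolt; interior L_c = 3.5 − 1.125 = 2.375, R_n = 42 kips/bolt. φR_n = 0.75 × (2×26.25 + 6×42) = 228.4 kips.
Tension rupture (net): A_n = (11.0625 − 2×1.1875)×0.25 = 2.1719 in² (U = 1.0, A_e = A_n). φR_n = 0.75 × 70 × 2.1719 = 114.0 kips.
Governing: min(254.5, 228.4, 114.0) = 114.0 kips → net-section rupture.

114.0 kips (net-section rupture governs)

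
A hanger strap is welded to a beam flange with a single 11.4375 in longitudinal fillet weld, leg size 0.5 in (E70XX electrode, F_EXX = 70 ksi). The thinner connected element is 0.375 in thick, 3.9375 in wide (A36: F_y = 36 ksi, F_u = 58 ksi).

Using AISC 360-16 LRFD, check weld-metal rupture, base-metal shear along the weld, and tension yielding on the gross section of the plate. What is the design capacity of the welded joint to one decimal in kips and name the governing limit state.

47.8 kips (gross-section yield governs)

Weld metal: throat = 0.707×0.5 = 0.3535 in, L = 11.4375 in. φR_n = 0.75 × 0.6 × 70 × 0.3535 × 11.4375 = 127.4 kips.
Base metal shear (0.375 in plate): yield φR_n = 1.0×0.6×36×0.375×11.4375 = 92.6 kips; rupture φR_n = 0.75×0.6×58×0.375×11.4375 = 111.9 kips; take 92.6 kips (yield).
Tension yield (gross): A_g = 3.9375×0.375 = 1.4766 in². φR_n = 0.90 × 36 × 1.4766 = 47.8 kips.
Governing: min(127.4, 92.6, 47.8) = 47.8 kips → gross-section yield.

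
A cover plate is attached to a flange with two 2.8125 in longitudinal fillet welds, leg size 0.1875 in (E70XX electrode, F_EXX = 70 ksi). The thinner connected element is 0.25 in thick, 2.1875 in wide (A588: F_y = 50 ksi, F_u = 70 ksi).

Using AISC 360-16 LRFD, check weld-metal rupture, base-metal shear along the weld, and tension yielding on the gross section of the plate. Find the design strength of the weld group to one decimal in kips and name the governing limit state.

23.5 kips (weld metal governs)

Weld metal: throat = 0.707×0.1875 = 0.13256 in, L = 2×2.8125 = 5.625 in. φR_n = 0.75 × 0.6 × 70 × 0.13256 × 5.625 = 23.5 kips.
Base metal shear (0.25 in plate): yield φR_n = 1.0×0.6×50×0.25×5.625 = 42.2 kips; rupture φR_n = 0.75×0.6×70×0.25×5.625 = 44.3 kips; take 42.2 kips (yield).
Tension yield (gross): A_g = 2.1875×0.25 = 0.54688 in². φR_n = 0.90 × 50 × 0.54688 = 24.6 kips.
Governing: min(23.5, 42.2, 24.6) = 23.5 kips → weld metal.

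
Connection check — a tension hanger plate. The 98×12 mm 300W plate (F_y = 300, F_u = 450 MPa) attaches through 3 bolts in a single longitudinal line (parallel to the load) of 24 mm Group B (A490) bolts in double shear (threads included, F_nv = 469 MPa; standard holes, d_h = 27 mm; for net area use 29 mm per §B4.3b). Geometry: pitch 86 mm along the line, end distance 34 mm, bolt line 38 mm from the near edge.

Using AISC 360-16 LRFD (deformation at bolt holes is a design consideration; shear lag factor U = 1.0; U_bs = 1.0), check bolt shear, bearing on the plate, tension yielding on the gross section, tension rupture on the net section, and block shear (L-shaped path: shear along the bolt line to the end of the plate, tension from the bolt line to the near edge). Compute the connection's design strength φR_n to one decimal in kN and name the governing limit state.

279.5 kN (net-section rupture governs)

Bolt shear: A_b = π(24)²/4 = 452.39 mm². φR_n = 0.75 × 469 × 452.39 × 3 × 2 = 954.8 kN.
Bearing (12 mm plate, F_u = 450 MPa): end bolts L_c = 34 − 27/2 = 20.5, R_n = min(1.2×20.5×12×450, 2.4×24×12×450) = 132.84 kN/bolt; interior L_c = 86 − 27 = 59, R_n = 311.04 kN/bolt. φR_n = 0.75 × (1×132.84 + 2×311.04) = 566.2 kN.
Tension yield (gross): A_g = 98×12 = 1176 mm². φR_n = 0.90 × 300 × 1176 = 317.5 kN.
Tension rupture (net): A_n = (98 − 1×29)×12 = 828 mm² (U = 1.0, A_e = A_n). φR_n = 0.75 × 450 × 828 = 279.5 kN.
Block shear: shear path 1×[34+2×86] = 1×206 mm, A_gv = 2472, A_nv = 1×(206 − 2.5×29)×12 = 1602 mm²; tension to near edge: (38 − 0.5×29)×12 = 282 mm². R_n = min(0.6×450×1602, 0.6×300×2472) + 1.0×450×282 = min(432.54, 444.96) + 126.9 = 559.44 kN. φR_n = 0.75 × 559.44 = 419.6 kN.
Governing: min(954.8, 566.2, 317.5, 279.5, 419.6) = 279.5 kN → net-section rupture.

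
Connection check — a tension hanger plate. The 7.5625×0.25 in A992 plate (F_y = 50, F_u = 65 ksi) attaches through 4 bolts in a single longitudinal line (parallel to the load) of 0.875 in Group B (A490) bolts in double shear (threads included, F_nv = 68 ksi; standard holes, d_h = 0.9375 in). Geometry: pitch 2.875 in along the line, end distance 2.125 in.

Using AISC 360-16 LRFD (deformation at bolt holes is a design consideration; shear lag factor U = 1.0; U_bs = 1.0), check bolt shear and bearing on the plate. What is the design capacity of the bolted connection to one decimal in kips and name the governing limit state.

Bolt shear: A_b = π(0.875)²/4 = 0.60132 in². φR_n = 0.75 × 68 × 0.60132 × 4 × 2 = 245.3 kips.
Bearing (0.25 in plate, F_u = 65 ksi): end bolts L_c = 2.125 − 0.9375/2 = 1.65625, R_n = min(1.2×1.65625×0.25×65, 2.4×0.875×0.25×65) = 32.297 kips/bolt; interior L_c = 2.875 − 0.9375 = 1.9375, R_n = 34.125 kips/bolt. φR_n = 0.75 × (1×32.297 + 3×34.125) = 101.0 kips.
Governing: min(245.3, 101.0) = 101.0 kips → bearing.

101.0 kips (bearing governs)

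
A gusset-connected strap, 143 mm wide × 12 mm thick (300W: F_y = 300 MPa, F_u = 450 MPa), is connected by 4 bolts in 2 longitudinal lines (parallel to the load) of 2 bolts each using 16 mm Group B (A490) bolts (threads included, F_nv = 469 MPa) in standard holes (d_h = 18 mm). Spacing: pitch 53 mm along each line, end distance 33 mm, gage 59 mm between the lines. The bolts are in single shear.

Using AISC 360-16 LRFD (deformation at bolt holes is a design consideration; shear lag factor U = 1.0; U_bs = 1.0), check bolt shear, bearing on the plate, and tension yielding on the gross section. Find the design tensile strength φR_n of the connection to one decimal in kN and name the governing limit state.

282.9 kN (bolt shear governs)

Bolt shear: A_b = π(16)²/4 = 201.06 mm². φR_n = 0.75 × 469 × 201.06 × 4 × 1 = 282.9 kN.
Bearing (12 mm plate, F_u = 450 MPa): end bolts L_c = 33 − 18/2 = 24, R_n = min(1.2×24×12×450, 2.4×16×12×450) = 155.52 kN/bolt; interior L_c = 53 − 18 = 35, R_n = 207.36 kN/bolt. φR_n = 0.75 × (2×155.52 + 2×207.36) = 544.3 kN.
Tension yield (gross): A_g = 143×12 = 1716 mm². φR_n = 0.90 × 300 × 1716 = 463.3 kN.
Governing: min(282.9, 544.3, 463.3) = 282.9 kN → bolt shear.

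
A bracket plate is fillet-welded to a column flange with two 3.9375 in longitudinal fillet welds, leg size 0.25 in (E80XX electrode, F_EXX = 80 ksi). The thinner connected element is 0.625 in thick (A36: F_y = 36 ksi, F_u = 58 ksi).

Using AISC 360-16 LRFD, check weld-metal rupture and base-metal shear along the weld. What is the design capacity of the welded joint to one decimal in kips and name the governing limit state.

50.1 kips (weld metal governs)

Weld metal: throat = 0.707×0.25 = 0.17675 in, L = 2×3.9375 = 7.875 in. φR_n = 0.75 × 0.6 × 80 × 0.17675 × 7.875 = 50.1 kips.
Base metal shear (0.625 in plate): yield φR_n = 1.0×0.6×36×0.625×7.875 = 106.3 kips; rupture φR_n = 0.75×0.6×58×0.625×7.875 = 128.5 kips; take 106.3 kips (yield).
Governing: min(50.1, 106.3) = 50.1 kips → weld metal.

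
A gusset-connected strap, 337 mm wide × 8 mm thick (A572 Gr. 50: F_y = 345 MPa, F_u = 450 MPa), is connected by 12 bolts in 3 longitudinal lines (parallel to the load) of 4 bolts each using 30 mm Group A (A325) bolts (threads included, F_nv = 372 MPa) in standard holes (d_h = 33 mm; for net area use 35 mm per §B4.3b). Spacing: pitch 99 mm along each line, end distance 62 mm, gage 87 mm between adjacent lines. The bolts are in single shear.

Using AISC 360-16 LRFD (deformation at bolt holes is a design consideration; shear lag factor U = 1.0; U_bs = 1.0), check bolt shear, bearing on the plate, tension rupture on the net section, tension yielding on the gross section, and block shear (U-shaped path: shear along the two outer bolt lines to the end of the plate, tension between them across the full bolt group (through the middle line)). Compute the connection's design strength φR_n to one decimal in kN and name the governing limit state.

626.4 kN (net-section rupture governs)

Bolt shear: A_b = π(30)²/4 = 706.86 mm². φR_n = 0.75 × 372 × 706.86 × 12 × 1 = 2366.6 kN.
Bearing (8 mm plate, F_u = 450 MPa): end bolts L_c = 62 − 33/2 = 45.5, R_n = min(1.2×45.5×8×450, 2.4×30×8×450) = 196.56 kN/bolt; interior L_c = 99 − 33 = 66, R_n = 259.2 kN/bolt. φR_n = 0.75 × (3×196.56 + 9×259.2) = 2191.9 kN.
Tension rupture (net): A_n = (337 − 3×35)×8 = 1856 mm² (U = 1.0, A_e = A_n). φR_n = 0.75 × 450 × 1856 = 626.4 kN.
Tension yield (gross): A_g = 337×8 = 2696 mm². φR_n = 0.90 × 345 × 2696 = 837.1 kN.
Block shear: shear path 2×[62+3×99] = 2×359 mm, A_gv = 5744, A_nv = 2×(359 − 3.5×35)×8 = 3784 mm²; tension across gage: (174 − 2×35)×8 = 832 mm². R_n = min(0.6×450×3784, 0.6×345×5744) + 1.0×450×832 = min(1021.7, 1189) + 374.4 = 1396.1 kN. φR_n = 0.75 × 1396.1 = 1047.1 kN.
Governing: min(2366.6, 2191.9, 626.4, 837.1, 1047.1) = 626.4 kN → net-section rupture.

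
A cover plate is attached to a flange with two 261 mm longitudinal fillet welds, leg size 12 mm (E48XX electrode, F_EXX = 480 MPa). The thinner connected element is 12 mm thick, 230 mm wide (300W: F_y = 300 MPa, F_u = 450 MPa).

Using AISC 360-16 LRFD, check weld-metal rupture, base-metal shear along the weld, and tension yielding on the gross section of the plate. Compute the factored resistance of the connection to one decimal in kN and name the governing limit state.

Weld metal: throat = 0.707×12 = 8.484 mm, L = 2×261 = 522 mm. φR_n = 0.75 × 0.6 × 480 × 8.484 × 522 = 956.6 kN.
Base metal shear (12 mm plate): yield φR_n = 1.0×0.6×300×12×522 = 1127.5 kN; rupture φR_n = 0.75×0.6×450×12×522 = 1268.5 kN; take 1127.5 kN (yield).
Tension yield (gross): A_g = 230×12 = 2760 mm². φR_n = 0.90 × 300 × 2760 = 745.2 kN.
Governing: min(956.6, 1127.5, 745.2) = 745.2 kN → gross-section yield.

745.2 kN (gross-section yield governs)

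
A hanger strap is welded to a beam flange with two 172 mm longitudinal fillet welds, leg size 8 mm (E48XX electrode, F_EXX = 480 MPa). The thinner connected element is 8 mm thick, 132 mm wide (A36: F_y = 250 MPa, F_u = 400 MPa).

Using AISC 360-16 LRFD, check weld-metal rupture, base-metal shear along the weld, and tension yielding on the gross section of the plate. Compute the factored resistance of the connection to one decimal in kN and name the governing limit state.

Weld metal: throat = 0.707×8 = 5.656 mm, L = 2×172 = 344 mm. φR_n = 0.75 × 0.6 × 480 × 5.656 × 344 = 420.3 kN.
Base metal shear (8 mm plate): yield φR_n = 1.0×0.6×250×8×344 = 412.8 kN; rupture φR_n = 0.75×0.6×400×8×344 = 495.4 kN; take 412.8 kN (yield).
Tension yield (gross): A_g = 132×8 = 1056 mm². φR_n = 0.90 × 250 × 1056 = 237.6 kN.
Governing: min(420.3, 412.8, 237.6) = 237.6 kN → gross-section yield.

237.6 kN (gross-section yield governs)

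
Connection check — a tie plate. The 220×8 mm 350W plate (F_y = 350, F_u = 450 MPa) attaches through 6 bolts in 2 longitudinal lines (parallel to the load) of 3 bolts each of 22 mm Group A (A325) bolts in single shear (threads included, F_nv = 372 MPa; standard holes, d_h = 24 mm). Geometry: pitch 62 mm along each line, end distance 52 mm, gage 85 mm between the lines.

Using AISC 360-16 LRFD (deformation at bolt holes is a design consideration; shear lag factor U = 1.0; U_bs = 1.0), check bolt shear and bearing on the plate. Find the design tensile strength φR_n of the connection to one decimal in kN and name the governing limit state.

636.3 kN (bolt shear governs)

Bolt shear: A_b = π(22)²/4 = 380.13 mm². φR_n = 0.75 × 372 × 380.13 × 6 × 1 = 636.3 kN.
Bearing (8 mm plate, F_u = 450 MPa): end bolts L_c = 52 − 24/2 = 40, R_n = min(1.2×40×8×450, 2.4×22×8×450) = 172.8 kN/bolt; interior L_c = 62 − 24 = 38, R_n = 164.16 kN/bolt. φR_n = 0.75 × (2×172.8 + 4×164.16) = 751.7 kN.
Governing: min(636.3, 751.7) = 636.3 kN → bolt shear.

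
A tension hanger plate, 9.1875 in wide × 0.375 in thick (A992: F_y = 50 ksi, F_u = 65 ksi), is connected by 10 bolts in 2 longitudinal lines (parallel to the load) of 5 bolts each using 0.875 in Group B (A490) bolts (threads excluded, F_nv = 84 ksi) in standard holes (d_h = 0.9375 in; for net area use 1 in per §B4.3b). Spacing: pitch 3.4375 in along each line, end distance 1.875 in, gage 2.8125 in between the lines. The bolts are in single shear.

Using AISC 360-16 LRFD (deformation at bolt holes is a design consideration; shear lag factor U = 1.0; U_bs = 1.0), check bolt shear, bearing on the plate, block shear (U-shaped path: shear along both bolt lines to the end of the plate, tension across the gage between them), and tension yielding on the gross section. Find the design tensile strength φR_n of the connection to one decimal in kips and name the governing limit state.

Bolt shear: A_b = π(0.875)²/4 = 0.60132 in². φR_n = 0.75 × 84 × 0.60132 × 10 × 1 = 378.8 kips.
Bearing (0.375 in plate, F_u = 65 ksi): end bolts L_c = 1.875 − 0.9375/2 = 1.40625, R_n = min(1.2×1.40625×0.375×65, 2.4×0.875×0.375×65) = 41.133 kips/bolt; interior L_c = 3.4375 − 0.9375 = 2.5, R_n = 51.188 kips/bolt. φR_n = 0.75 × (2×41.133 + 8×51.188) = 368.8 kips.
Block shear: shear path 2×[1.875+4×3.4375] = 2×15.625 in, A_gv = 11.719, A_nv = 2×(15.625 − 4.5×1)×0.375 = 8.3438 in²; tension across gage: (2.8125 − 1×1)×0.375 = 0.67969 in². R_n = min(0.6×65×8.3438, 0.6×50×11.719) + 1.0×65×0.67969 = min(325.41, 351.57) + 44.18 = 369.59 kips. φR_n = 0.75 × 369.59 = 277.2 kips.
Tension yield (gross): A_g = 9.1875×0.375 = 3.4453 in². φR_n = 0.90 × 50 × 3.4453 = 155.0 kips.
Governing: min(378.8, 368.8, 277.2, 155.0) = 155.0 kips → gross-section yield.

155.0 kips (gross-section yield governs)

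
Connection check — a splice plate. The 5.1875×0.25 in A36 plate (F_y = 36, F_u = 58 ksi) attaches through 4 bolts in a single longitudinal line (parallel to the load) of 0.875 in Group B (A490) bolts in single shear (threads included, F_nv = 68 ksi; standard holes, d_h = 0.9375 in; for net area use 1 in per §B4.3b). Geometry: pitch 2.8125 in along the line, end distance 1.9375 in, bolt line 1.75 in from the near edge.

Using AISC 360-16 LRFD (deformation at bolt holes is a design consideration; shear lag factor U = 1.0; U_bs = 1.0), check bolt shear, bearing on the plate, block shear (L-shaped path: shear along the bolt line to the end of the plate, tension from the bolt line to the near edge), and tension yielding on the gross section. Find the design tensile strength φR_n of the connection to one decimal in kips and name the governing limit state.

Bolt shear: A_b = π(0.875)²/4 = 0.60132 in². φR_n = 0.75 × 68 × 0.60132 × 4 × 1 = 122.7 kips.
Bearing (0.25 in plate, F_u = 58 ksi): end bolts L_c = 1.9375 − 0.9375/2 = 1.46875, R_n = min(1.2×1.46875×0.25×58, 2.4×0.875×0.25×58) = 25.556 kips/bolt; interior L_c = 2.8125 − 0.9375 = 1.875, R_n = 30.45 kips/bolt. φR_n = 0.75 × (1×25.556 + 3×30.45) = 87.7 kips.
Block shear: shear path 1×[1.9375+3×2.8125] = 1×10.375 in, A_gv = 2.5938, A_nv = 1×(10.375 − 3.5×1)×0.25 = 1.7188 in²; tension to near edge: (1.75 − 0.5×1)×0.25 = 0.3125 in². R_n = min(0.6×58×1.7188, 0.6×36×2.5938) + 1.0×58×0.3125 = min(59.814, 56.026) + 18.125 = 74.151 kips. φR_n = 0.75 × 74.151 = 55.6 kips.
Tension yield (gross): A_g = 5.1875×0.25 = 1.2969 in². φR_n = 0.90 × 36 × 1.2969 = 42.0 kips.
Governing: min(122.7, 87.7, 55.6, 42.0) = 42.0 kips → gross-section yield.

42.0 kips (gross-section yield governs)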